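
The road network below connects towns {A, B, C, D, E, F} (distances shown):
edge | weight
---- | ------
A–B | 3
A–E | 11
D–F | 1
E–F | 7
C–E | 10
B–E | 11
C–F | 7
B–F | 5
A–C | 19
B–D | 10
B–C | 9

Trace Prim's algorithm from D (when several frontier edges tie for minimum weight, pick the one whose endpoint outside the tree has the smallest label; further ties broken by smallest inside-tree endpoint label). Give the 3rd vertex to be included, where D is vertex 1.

Prim, starting at D.
Step 1: frontier [D–F 1, B–D 10] → take D–F (1); add F.
Step 2: frontier [B–D 10, B–F 5, C–F 7, E–F 7] → take B–F (5); add B.
Step 3: frontier [A–B 3, B–C 9, B–E 11, C–F 7, E–F 7] → take A–B (3); add A.
Step 4: frontier [A–E 11, A–C 19, B–C 9, B–E 11, C–F 7, E–F 7] → take C–F (7); add C.
Step 5: frontier [A–E 11, B–E 11, C–E 10, E–F 7] → take E–F (7); add E.
Vertex order: D, F, B, A, C, E. The 3rd vertex is B.

B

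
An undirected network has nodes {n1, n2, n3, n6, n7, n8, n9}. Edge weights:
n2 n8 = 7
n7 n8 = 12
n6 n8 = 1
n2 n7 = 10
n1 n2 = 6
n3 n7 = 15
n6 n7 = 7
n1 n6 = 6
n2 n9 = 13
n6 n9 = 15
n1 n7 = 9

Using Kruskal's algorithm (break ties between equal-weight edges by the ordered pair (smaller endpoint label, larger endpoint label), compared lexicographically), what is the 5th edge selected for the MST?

n2-n9

Kruskal's algorithm — process edges by increasing weight (ties by edge label):
n6 n8 (1): add. Components now {n6,n8} {n3} {n9} {n1} {n2} {n7}
n1 n2 (6): add. Components now {n6,n8} {n3} {n9} {n1,n2} {n7}
n1 n6 (6): add. Components now {n1,n2,n6,n8} {n3} {n9} {n7}
n2 n8 (7): skip — n2 and n8 already connected.
n6 n7 (7): add. Components now {n1,n2,n6,n7,n8} {n3} {n9}
n1 n7 (9): skip — n1 and n7 already connected.
n2 n7 (10): skip — n2 and n7 already connected.
n7 n8 (12): skip — n8 and n7 already connected.
n2 n9 (13): add. Components now {n1,n2,n6,n7,n8,n9} {n3}
n3 n7 (15): add. Components now {n1,n2,n3,n6,n7,n8,n9}
The 5th edge added is n2 n9.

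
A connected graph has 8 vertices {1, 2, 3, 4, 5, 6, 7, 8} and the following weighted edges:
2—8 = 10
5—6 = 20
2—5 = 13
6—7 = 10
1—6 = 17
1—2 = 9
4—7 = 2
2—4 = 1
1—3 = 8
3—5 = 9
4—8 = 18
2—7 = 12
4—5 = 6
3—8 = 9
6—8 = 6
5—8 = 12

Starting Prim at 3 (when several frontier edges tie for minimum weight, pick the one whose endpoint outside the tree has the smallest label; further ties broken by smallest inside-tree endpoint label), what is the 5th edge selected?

Grow the tree from 3 using Prim:
Step 1: cheapest edge leaving the tree is 1—3 (8); add 1.
Step 2: cheapest edge leaving the tree is 1—2 (9); add 2.
Step 3: cheapest edge leaving the tree is 2—4 (1); add 4.
Step 4: cheapest edge leaving the tree is 4—7 (2); add 7.
Step 5: cheapest edge leaving the tree is 4—5 (6); add 5.
Step 6: cheapest edge leaving the tree is 3—8 (9); add 8.
Step 7: cheapest edge leaving the tree is 6—8 (6); add 6.
The 5th edge added is 4—5.

4-5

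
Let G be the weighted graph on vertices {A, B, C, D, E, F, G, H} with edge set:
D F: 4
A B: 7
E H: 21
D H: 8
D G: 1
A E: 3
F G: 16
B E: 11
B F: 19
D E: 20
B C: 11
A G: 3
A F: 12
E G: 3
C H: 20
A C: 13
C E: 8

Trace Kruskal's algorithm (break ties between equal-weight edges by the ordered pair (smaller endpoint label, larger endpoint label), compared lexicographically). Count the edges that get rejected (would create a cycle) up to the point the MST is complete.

Kruskal's algorithm — process edges by increasing weight (ties by edge label):
D G (1): add — endpoints in different components.
A E (3): add — endpoints in different components.
A G (3): add — endpoints in different components.
E G (3): skip — E and G already connected.
D F (4): add — endpoints in different components.
A B (7): add — endpoints in different components.
C E (8): add — endpoints in different components.
D H (8): add — endpoints in different components.
Edges rejected before the tree was complete: 1.

1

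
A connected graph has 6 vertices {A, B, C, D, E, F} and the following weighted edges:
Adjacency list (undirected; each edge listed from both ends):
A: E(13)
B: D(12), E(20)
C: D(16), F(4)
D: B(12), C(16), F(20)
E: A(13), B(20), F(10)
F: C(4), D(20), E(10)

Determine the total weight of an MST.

55

Prim's algorithm from C:
Step 1: cheapest edge leaving the tree is C-F (4); add F.
Step 2: cheapest edge leaving the tree is E-F (10); add E.
Step 3: cheapest edge leaving the tree is A-E (13); add A.
Step 4: cheapest edge leaving the tree is C-D (16); add D.
Step 5: cheapest edge leaving the tree is B-D (12); add B.
MST edges: C-F, E-F, A-E, C-D, B-D; total weight 4+10+13+16+12 = 55.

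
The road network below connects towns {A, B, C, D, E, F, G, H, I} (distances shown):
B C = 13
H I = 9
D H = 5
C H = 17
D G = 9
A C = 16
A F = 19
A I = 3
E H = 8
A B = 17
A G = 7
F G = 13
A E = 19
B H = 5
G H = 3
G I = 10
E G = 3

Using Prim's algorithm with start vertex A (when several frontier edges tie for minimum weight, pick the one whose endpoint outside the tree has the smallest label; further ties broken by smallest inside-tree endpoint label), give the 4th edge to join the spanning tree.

G-H

Grow the tree from A using Prim:
Step 1: cheapest edge leaving the tree is A I (3); add I.
Step 2: cheapest edge leaving the tree is A G (7); add G.
Step 3: cheapest edge leaving the tree is E G (3); add E.
Step 4: cheapest edge leaving the tree is G H (3); add H.
Step 5: cheapest edge leaving the tree is B H (5); add B.
Step 6: cheapest edge leaving the tree is D H (5); add D.
Step 7: cheapest edge leaving the tree is B C (13); add C.
Step 8: cheapest edge leaving the tree is F G (13); add F.
The 4th edge added is G H.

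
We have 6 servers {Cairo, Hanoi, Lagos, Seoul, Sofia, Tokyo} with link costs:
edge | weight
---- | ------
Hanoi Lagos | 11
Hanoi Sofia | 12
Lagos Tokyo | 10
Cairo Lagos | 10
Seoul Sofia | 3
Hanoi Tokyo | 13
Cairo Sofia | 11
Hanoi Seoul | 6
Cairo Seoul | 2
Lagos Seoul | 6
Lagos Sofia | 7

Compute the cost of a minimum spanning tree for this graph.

Grow the tree from Sofia using Prim:
Step 1: cheapest edge leaving the tree is Seoul Sofia (3); add Seoul.
Step 2: cheapest edge leaving the tree is Cairo Seoul (2); add Cairo.
Step 3: cheapest edge leaving the tree is Hanoi Seoul (6); add Hanoi.
Step 4: cheapest edge leaving the tree is Lagos Seoul (6); add Lagos.
Step 5: cheapest edge leaving the tree is Lagos Tokyo (10); add Tokyo.
MST edges: Seoul Sofia, Cairo Seoul, Hanoi Seoul, Lagos Seoul, Lagos Tokyo; total weight 3+2+6+6+10 = 27.

27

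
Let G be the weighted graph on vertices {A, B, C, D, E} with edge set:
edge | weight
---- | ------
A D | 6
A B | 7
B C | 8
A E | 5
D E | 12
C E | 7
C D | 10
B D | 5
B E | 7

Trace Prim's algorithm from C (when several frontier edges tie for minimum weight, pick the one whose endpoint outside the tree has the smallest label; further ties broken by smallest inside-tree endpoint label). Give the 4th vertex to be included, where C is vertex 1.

D

Grow the tree from C using Prim:
Step 1: frontier [C E 7, B C 8, C D 10] → take C E (7); add E.
Step 2: frontier [B C 8, C D 10, A E 5, B E 7, D E 12] → take A E (5); add A.
Step 3: frontier [A D 6, A B 7, B C 8, C D 10, B E 7, D E 12] → take A D (6); add D.
Step 4: frontier [A B 7, B C 8, B D 5, B E 7] → take B D (5); add B.
Vertex order: C, E, A, D, B. The 4th vertex is D.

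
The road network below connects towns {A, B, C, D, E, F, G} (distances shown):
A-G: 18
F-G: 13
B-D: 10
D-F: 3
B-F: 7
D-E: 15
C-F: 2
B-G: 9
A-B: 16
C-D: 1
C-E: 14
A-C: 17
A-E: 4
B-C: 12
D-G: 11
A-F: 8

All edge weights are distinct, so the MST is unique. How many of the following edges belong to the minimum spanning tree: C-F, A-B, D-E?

1

Kruskal: consider edges lightest-first.
C-D (1): add — endpoints in different components.
C-F (2): add — endpoints in different components.
D-F (3): skip — D and F already connected.
A-E (4): add — endpoints in different components.
B-F (7): add — endpoints in different components.
A-F (8): add — endpoints in different components.
B-G (9): add — endpoints in different components.
MST edge set: {C-D, C-F, A-E, B-F, A-F, B-G}.
Of the listed edges, {C-F} are in the MST → 1.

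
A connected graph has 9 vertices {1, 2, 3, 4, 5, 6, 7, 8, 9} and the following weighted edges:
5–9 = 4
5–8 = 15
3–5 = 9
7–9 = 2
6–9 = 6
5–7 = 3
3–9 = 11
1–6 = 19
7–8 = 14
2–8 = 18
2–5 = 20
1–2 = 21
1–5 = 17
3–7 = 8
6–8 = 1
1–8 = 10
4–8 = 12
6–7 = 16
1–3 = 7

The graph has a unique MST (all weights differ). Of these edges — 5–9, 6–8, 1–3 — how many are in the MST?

Kruskal: consider edges lightest-first.
6–8 (1): add — endpoints in different components.
7–9 (2): add — endpoints in different components.
5–7 (3): add — endpoints in different components.
5–9 (4): skip — 5 and 9 already connected.
6–9 (6): add — endpoints in different components.
1–3 (7): add — endpoints in different components.
3–7 (8): add — endpoints in different components.
3–5 (9): skip — 3 and 5 already connected.
1–8 (10): skip — 1 and 8 already connected.
3–9 (11): skip — 3 and 9 already connected.
4–8 (12): add — endpoints in different components.
7–8 (14): skip — 7 and 8 already connected.
5–8 (15): skip — 5 and 8 already connected.
6–7 (16): skip — 6 and 7 already connected.
1–5 (17): skip — 1 and 5 already connected.
2–8 (18): add — endpoints in different components.
MST edge set: {6–8, 7–9, 5–7, 6–9, 1–3, 3–7, 4–8, 2–8}.
Of the listed edges, {6–8, 1–3} are in the MST → 2.

2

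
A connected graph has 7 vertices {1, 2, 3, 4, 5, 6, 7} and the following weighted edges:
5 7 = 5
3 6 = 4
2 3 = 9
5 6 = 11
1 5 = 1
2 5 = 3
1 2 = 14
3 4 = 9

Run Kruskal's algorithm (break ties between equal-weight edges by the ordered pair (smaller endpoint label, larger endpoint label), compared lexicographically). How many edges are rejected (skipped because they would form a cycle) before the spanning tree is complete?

Kruskal's algorithm — process edges by increasing weight (ties by edge label):
1 5 (1): add — endpoints in different components.
2 5 (3): add — endpoints in different components.
3 6 (4): add — endpoints in different components.
5 7 (5): add — endpoints in different components.
2 3 (9): add — endpoints in different components.
3 4 (9): add — endpoints in different components.
Edges rejected before the tree was complete: 0.

0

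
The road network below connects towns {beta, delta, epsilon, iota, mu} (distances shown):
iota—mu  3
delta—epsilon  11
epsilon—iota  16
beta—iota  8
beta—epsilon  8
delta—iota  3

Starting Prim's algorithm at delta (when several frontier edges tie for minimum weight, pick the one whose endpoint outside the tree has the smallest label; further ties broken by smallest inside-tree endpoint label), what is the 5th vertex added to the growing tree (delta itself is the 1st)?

epsilon

Grow the tree from delta using Prim:
Step 1: frontier [delta—iota 3, delta—epsilon 11] → take delta—iota (3); add iota.
Step 2: frontier [delta—epsilon 11, iota—mu 3, beta—iota 8, epsilon—iota 16] → take iota—mu (3); add mu.
Step 3: frontier [delta—epsilon 11, beta—iota 8, epsilon—iota 16] → take beta—iota (8); add beta.
Step 4: frontier [beta—epsilon 8, delta—epsilon 11, epsilon—iota 16] → take beta—epsilon (8); add epsilon.
Vertex order: delta, iota, mu, beta, epsilon. The 5th vertex is epsilon.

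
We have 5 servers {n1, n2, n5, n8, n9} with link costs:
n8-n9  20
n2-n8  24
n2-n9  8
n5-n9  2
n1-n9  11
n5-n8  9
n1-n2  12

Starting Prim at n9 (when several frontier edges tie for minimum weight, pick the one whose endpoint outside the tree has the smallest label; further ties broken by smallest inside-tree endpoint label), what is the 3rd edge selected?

n5-n8

Grow the tree from n9 using Prim:
Step 1: frontier [n5-n9 2, n2-n9 8, n1-n9 11, n8-n9 20] → take n5-n9 (2); add n5.
Step 2: frontier [n5-n8 9, n2-n9 8, n1-n9 11, n8-n9 20] → take n2-n9 (8); add n2.
Step 3: frontier [n1-n2 12, n2-n8 24, n5-n8 9, n1-n9 11, n8-n9 20] → take n5-n8 (9); add n8.
Step 4: frontier [n1-n2 12, n1-n9 11] → take n1-n9 (11); add n1.
The 3rd edge added is n5-n8.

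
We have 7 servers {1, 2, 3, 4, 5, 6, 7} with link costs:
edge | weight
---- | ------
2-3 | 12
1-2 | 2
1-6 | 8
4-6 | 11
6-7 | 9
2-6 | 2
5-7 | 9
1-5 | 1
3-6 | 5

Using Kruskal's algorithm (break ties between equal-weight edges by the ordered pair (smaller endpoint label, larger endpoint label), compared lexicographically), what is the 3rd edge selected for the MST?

2-6

Kruskal: consider edges lightest-first.
1-5 (1): add — endpoints in different components.
1-2 (2): add — endpoints in different components.
2-6 (2): add — endpoints in different components.
3-6 (5): add — endpoints in different components.
1-6 (8): skip — 1 and 6 already connected.
5-7 (9): add — endpoints in different components.
6-7 (9): skip — 6 and 7 already connected.
4-6 (11): add — endpoints in different components.
The 3rd edge added is 2-6.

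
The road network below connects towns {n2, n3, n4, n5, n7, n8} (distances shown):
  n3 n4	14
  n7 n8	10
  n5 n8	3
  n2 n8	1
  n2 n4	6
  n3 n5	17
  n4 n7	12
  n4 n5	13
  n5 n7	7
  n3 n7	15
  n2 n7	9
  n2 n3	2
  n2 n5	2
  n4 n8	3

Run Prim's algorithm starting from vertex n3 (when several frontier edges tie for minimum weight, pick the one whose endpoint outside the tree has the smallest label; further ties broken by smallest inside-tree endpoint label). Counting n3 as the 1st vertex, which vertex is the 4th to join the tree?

n5

Grow the tree from n3 using Prim:
Step 1: frontier [n2 n3 2, n3 n4 14, n3 n7 15, n3 n5 17] → take n2 n3 (2); add n2.
Step 2: frontier [n2 n8 1, n2 n5 2, n2 n4 6, n2 n7 9, n3 n4 14, n3 n7 15, n3 n5 17] → take n2 n8 (1); add n8.
Step 3: frontier [n2 n5 2, n2 n4 6, n2 n7 9, n3 n4 14, n3 n7 15, n3 n5 17, n4 n8 3, n5 n8 3, n7 n8 10] → take n2 n5 (2); add n5.
Step 4: frontier [n2 n4 6, n2 n7 9, n3 n4 14, n3 n7 15, n5 n7 7, n4 n5 13, n4 n8 3, n7 n8 10] → take n4 n8 (3); add n4.
Step 5: frontier [n2 n7 9, n3 n7 15, n4 n7 12, n5 n7 7, n7 n8 10] → take n5 n7 (7); add n7.
Vertex order: n3, n2, n8, n5, n4, n7. The 4th vertex is n5.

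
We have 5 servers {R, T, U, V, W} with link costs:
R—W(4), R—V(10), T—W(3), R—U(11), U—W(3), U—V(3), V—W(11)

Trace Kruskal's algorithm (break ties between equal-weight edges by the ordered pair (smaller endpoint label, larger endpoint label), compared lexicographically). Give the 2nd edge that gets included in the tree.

Sort edges by weight, then run Kruskal:
T—W (3): add — endpoints in different components.
U—V (3): add — endpoints in different components.
U—W (3): add — endpoints in different components.
R—W (4): add — endpoints in different components.
The 2nd edge added is U—V.

U-V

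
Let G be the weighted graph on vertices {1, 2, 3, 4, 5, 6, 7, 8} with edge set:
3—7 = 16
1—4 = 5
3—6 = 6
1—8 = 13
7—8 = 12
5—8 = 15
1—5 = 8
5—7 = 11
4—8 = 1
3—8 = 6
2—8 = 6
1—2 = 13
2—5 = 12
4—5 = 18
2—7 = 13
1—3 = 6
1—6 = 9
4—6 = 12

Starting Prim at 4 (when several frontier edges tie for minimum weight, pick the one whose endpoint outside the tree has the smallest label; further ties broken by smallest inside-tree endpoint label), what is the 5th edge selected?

3-6

Prim, starting at 4.
Step 1: cheapest edge leaving the tree is 4—8 (1); add 8.
Step 2: cheapest edge leaving the tree is 1—4 (5); add 1.
Step 3: cheapest edge leaving the tree is 2—8 (6); add 2.
Step 4: cheapest edge leaving the tree is 1—3 (6); add 3.
Step 5: cheapest edge leaving the tree is 3—6 (6); add 6.
Step 6: cheapest edge leaving the tree is 1—5 (8); add 5.
Step 7: cheapest edge leaving the tree is 5—7 (11); add 7.
The 5th edge added is 3—6.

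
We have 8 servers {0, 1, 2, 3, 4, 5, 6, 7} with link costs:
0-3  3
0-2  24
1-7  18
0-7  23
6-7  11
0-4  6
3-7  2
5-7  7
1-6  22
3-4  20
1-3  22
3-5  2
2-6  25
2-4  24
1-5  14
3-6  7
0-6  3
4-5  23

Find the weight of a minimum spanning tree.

54

Sort edges by weight, then run Kruskal:
3-5 (2): add — endpoints in different components.
3-7 (2): add — endpoints in different components.
0-3 (3): add — endpoints in different components.
0-6 (3): add — endpoints in different components.
0-4 (6): add — endpoints in different components.
3-6 (7): skip — 3 and 6 already connected.
5-7 (7): skip — 5 and 7 already connected.
6-7 (11): skip — 6 and 7 already connected.
1-5 (14): add — endpoints in different components.
1-7 (18): skip — 1 and 7 already connected.
3-4 (20): skip — 3 and 4 already connected.
1-3 (22): skip — 1 and 3 already connected.
1-6 (22): skip — 1 and 6 already connected.
0-7 (23): skip — 0 and 7 already connected.
4-5 (23): skip — 4 and 5 already connected.
0-2 (24): add — endpoints in different components.
MST edges: 3-5, 3-7, 0-3, 0-6, 0-4, 1-5, 0-2; total weight 2+2+3+3+6+14+24 = 54.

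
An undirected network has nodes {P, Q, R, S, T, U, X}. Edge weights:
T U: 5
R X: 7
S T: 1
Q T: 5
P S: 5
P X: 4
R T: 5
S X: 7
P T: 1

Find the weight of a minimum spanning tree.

Kruskal's algorithm — process edges by increasing weight (ties by edge label):
P T (1): add. Components now {P,T} {R} {S} {U} {X} {Q}
S T (1): add. Components now {P,S,T} {R} {U} {X} {Q}
P X (4): add. Components now {P,S,T,X} {R} {U} {Q}
P S (5): skip — P and S already connected.
Q T (5): add. Components now {P,Q,S,T,X} {R} {U}
R T (5): add. Components now {P,Q,R,S,T,X} {U}
T U (5): add. Components now {P,Q,R,S,T,U,X}
MST edges: P T, S T, P X, Q T, R T, T U; total weight 1+1+4+5+5+5 = 21.

21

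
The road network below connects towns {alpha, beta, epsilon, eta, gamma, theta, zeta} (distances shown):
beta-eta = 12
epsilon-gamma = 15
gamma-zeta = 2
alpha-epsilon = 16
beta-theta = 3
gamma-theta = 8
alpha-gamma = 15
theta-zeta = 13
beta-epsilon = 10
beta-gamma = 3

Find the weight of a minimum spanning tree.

45

Prim, starting at eta.
Step 1: frontier [beta-eta 12] → take beta-eta (12); add beta.
Step 2: frontier [beta-gamma 3, beta-theta 3, beta-epsilon 10] → take beta-gamma (3); add gamma.
Step 3: frontier [beta-theta 3, beta-epsilon 10, gamma-zeta 2, gamma-theta 8, alpha-gamma 15, epsilon-gamma 15] → take gamma-zeta (2); add zeta.
Step 4: frontier [beta-theta 3, beta-epsilon 10, gamma-theta 8, alpha-gamma 15, epsilon-gamma 15, theta-zeta 13] → take beta-theta (3); add theta.
Step 5: frontier [beta-epsilon 10, alpha-gamma 15, epsilon-gamma 15] → take beta-epsilon (10); add epsilon.
Step 6: frontier [alpha-epsilon 16, alpha-gamma 15] → take alpha-gamma (15); add alpha.
MST edges: beta-eta, beta-gamma, gamma-zeta, beta-theta, beta-epsilon, alpha-gamma; total weight 12+3+2+3+10+15 = 45.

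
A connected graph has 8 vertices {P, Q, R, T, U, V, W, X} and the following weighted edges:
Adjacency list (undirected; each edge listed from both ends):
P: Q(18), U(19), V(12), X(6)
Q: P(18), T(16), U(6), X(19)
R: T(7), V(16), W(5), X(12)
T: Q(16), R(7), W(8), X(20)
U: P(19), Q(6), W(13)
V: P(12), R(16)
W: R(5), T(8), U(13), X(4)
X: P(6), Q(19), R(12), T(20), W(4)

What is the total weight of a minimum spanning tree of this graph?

Kruskal: consider edges lightest-first.
W-X (4): add — endpoints in different components.
R-W (5): add — endpoints in different components.
P-X (6): add — endpoints in different components.
Q-U (6): add — endpoints in different components.
R-T (7): add — endpoints in different components.
T-W (8): skip — W and T already connected.
P-V (12): add — endpoints in different components.
R-X (12): skip — X and R already connected.
U-W (13): add — endpoints in different components.
MST edges: W-X, R-W, P-X, Q-U, R-T, P-V, U-W; total weight 4+5+6+6+7+12+13 = 53.

53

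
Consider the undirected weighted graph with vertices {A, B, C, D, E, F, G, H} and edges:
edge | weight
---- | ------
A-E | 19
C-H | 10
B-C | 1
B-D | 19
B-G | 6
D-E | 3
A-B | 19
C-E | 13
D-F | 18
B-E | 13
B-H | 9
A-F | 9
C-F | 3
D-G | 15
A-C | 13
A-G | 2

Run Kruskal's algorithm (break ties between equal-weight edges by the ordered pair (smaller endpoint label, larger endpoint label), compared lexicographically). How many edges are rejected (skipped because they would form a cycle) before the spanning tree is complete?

3

Kruskal's algorithm — process edges by increasing weight (ties by edge label):
B-C (1): add — endpoints in different components.
A-G (2): add — endpoints in different components.
C-F (3): add — endpoints in different components.
D-E (3): add — endpoints in different components.
B-G (6): add — endpoints in different components.
A-F (9): skip — A and F already connected.
B-H (9): add — endpoints in different components.
C-H (10): skip — C and H already connected.
A-C (13): skip — A and C already connected.
B-E (13): add — endpoints in different components.
Edges rejected before the tree was complete: 3.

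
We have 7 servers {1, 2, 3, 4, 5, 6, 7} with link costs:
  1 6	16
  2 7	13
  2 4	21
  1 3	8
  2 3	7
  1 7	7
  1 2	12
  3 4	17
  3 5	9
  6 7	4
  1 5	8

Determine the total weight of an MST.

Grow the tree from 7 using Prim:
Step 1: cheapest edge leaving the tree is 6 7 (4); add 6.
Step 2: cheapest edge leaving the tree is 1 7 (7); add 1.
Step 3: cheapest edge leaving the tree is 1 3 (8); add 3.
Step 4: cheapest edge leaving the tree is 2 3 (7); add 2.
Step 5: cheapest edge leaving the tree is 1 5 (8); add 5.
Step 6: cheapest edge leaving the tree is 3 4 (17); add 4.
MST edges: 6 7, 1 7, 1 3, 2 3, 1 5, 3 4; total weight 4+7+8+7+8+17 = 51.

51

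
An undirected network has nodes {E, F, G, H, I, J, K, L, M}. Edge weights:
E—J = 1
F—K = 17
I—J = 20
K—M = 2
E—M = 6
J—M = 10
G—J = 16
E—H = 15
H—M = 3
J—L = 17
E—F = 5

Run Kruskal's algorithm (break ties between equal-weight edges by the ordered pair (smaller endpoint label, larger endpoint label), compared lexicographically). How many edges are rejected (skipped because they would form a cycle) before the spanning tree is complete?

Sort edges by weight, then run Kruskal:
E—J (1): add — endpoints in different components.
K—M (2): add — endpoints in different components.
H—M (3): add — endpoints in different components.
E—F (5): add — endpoints in different components.
E—M (6): add — endpoints in different components.
J—M (10): skip — J and M already connected.
E—H (15): skip — E and H already connected.
G—J (16): add — endpoints in different components.
F—K (17): skip — F and K already connected.
J—L (17): add — endpoints in different components.
I—J (20): add — endpoints in different components.
Edges rejected before the tree was complete: 3.

3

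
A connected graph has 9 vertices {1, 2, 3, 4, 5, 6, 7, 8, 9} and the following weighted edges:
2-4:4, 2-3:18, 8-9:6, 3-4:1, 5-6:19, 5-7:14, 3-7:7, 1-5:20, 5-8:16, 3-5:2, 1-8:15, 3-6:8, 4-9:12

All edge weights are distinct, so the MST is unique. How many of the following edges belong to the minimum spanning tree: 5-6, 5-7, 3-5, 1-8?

Sort edges by weight, then run Kruskal:
3-4 (1): add — endpoints in different components.
3-5 (2): add — endpoints in different components.
2-4 (4): add — endpoints in different components.
8-9 (6): add — endpoints in different components.
3-7 (7): add — endpoints in different components.
3-6 (8): add — endpoints in different components.
4-9 (12): add — endpoints in different components.
5-7 (14): skip — 5 and 7 already connected.
1-8 (15): add — endpoints in different components.
MST edge set: {3-4, 3-5, 2-4, 8-9, 3-7, 3-6, 4-9, 1-8}.
Of the listed edges, {3-5, 1-8} are in the MST → 2.

2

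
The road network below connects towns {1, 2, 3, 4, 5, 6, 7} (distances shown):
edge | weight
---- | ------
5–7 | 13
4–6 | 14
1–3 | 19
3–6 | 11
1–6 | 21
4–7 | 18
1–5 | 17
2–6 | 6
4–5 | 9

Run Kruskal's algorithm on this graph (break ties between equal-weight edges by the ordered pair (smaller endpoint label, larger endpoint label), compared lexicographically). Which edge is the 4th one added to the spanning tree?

5-7

Sort edges by weight, then run Kruskal:
2–6 (6): add — endpoints in different components.
4–5 (9): add — endpoints in different components.
3–6 (11): add — endpoints in different components.
5–7 (13): add — endpoints in different components.
4–6 (14): add — endpoints in different components.
1–5 (17): add — endpoints in different components.
The 4th edge added is 5–7.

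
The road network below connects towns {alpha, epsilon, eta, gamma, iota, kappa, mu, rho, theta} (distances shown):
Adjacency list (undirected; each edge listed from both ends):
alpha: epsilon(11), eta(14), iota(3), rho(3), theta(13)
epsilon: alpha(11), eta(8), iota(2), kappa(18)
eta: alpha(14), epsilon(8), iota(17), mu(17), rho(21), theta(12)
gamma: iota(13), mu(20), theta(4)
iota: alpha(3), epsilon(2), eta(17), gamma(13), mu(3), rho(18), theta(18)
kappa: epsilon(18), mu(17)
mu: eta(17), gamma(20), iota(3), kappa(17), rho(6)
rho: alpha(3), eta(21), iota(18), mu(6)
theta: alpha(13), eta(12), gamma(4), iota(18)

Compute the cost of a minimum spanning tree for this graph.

Kruskal: consider edges lightest-first.
epsilon iota (2): add — endpoints in different components.
alpha iota (3): add — endpoints in different components.
alpha rho (3): add — endpoints in different components.
iota mu (3): add — endpoints in different components.
gamma theta (4): add — endpoints in different components.
mu rho (6): skip — rho and mu already connected.
epsilon eta (8): add — endpoints in different components.
alpha epsilon (11): skip — alpha and epsilon already connected.
eta theta (12): add — endpoints in different components.
alpha theta (13): skip — alpha and theta already connected.
gamma iota (13): skip — gamma and iota already connected.
alpha eta (14): skip — eta and alpha already connected.
eta iota (17): skip — eta and iota already connected.
eta mu (17): skip — mu and eta already connected.
kappa mu (17): add — endpoints in different components.
MST edges: epsilon iota, alpha iota, alpha rho, iota mu, gamma theta, epsilon eta, eta theta, kappa mu; total weight 2+3+3+3+4+8+12+17 = 52.

52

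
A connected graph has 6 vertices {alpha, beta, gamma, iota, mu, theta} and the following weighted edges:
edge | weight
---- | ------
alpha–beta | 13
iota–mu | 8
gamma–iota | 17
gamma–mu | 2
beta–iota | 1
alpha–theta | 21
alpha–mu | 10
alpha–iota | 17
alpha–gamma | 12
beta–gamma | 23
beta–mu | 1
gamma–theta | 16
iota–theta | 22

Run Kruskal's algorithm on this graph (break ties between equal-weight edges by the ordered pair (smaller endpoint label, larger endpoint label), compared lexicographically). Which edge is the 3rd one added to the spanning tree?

Sort edges by weight, then run Kruskal:
beta–iota (1): add — endpoints in different components.
beta–mu (1): add — endpoints in different components.
gamma–mu (2): add — endpoints in different components.
iota–mu (8): skip — mu and iota already connected.
alpha–mu (10): add — endpoints in different components.
alpha–gamma (12): skip — alpha and gamma already connected.
alpha–beta (13): skip — alpha and beta already connected.
gamma–theta (16): add — endpoints in different components.
The 3rd edge added is gamma–mu.

gamma-mu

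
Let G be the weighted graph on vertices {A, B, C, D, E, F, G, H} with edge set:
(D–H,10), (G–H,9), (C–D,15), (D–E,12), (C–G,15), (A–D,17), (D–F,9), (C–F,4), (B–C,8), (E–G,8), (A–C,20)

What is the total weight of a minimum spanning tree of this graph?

65

Sort edges by weight, then run Kruskal:
C–F (4): add — endpoints in different components.
B–C (8): add — endpoints in different components.
E–G (8): add — endpoints in different components.
D–F (9): add — endpoints in different components.
G–H (9): add — endpoints in different components.
D–H (10): add — endpoints in different components.
D–E (12): skip — D and E already connected.
C–D (15): skip — C and D already connected.
C–G (15): skip — C and G already connected.
A–D (17): add — endpoints in different components.
MST edges: C–F, B–C, E–G, D–F, G–H, D–H, A–D; total weight 4+8+8+9+9+10+17 = 65.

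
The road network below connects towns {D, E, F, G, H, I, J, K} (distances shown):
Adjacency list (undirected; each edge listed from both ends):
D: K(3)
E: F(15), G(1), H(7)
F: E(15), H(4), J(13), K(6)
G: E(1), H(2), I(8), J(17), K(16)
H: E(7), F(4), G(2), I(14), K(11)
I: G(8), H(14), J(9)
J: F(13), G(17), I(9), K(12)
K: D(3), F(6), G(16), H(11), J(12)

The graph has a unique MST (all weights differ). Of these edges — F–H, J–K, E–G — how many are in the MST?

Kruskal's algorithm — process edges by increasing weight (ties by edge label):
E–G (1): add — endpoints in different components.
G–H (2): add — endpoints in different components.
D–K (3): add — endpoints in different components.
F–H (4): add — endpoints in different components.
F–K (6): add — endpoints in different components.
E–H (7): skip — E and H already connected.
G–I (8): add — endpoints in different components.
I–J (9): add — endpoints in different components.
MST edge set: {E–G, G–H, D–K, F–H, F–K, G–I, I–J}.
Of the listed edges, {F–H, E–G} are in the MST → 2.

2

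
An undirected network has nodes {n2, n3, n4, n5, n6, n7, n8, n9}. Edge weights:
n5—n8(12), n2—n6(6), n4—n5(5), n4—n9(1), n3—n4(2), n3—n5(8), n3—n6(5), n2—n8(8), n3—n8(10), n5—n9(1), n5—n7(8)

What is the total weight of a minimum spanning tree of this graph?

Prim's algorithm from n9:
Step 1: frontier [n4—n9 1, n5—n9 1] → take n4—n9 (1); add n4.
Step 2: frontier [n3—n4 2, n4—n5 5, n5—n9 1] → take n5—n9 (1); add n5.
Step 3: frontier [n3—n4 2, n3—n5 8, n5—n7 8, n5—n8 12] → take n3—n4 (2); add n3.
Step 4: frontier [n3—n6 5, n3—n8 10, n5—n7 8, n5—n8 12] → take n3—n6 (5); add n6.
Step 5: frontier [n3—n8 10, n5—n7 8, n5—n8 12, n2—n6 6] → take n2—n6 (6); add n2.
Step 6: frontier [n2—n8 8, n3—n8 10, n5—n7 8, n5—n8 12] → take n5—n7 (8); add n7.
Step 7: frontier [n2—n8 8, n3—n8 10, n5—n8 12] → take n2—n8 (8); add n8.
MST edges: n4—n9, n5—n9, n3—n4, n3—n6, n2—n6, n5—n7, n2—n8; total weight 1+1+2+5+6+8+8 = 31.

31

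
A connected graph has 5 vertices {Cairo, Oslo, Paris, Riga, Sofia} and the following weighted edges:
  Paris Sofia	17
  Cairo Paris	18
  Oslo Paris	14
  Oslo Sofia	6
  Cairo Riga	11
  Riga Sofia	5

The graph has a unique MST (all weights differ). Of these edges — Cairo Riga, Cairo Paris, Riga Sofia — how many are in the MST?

Kruskal's algorithm — process edges by increasing weight (ties by edge label):
Riga Sofia (5): add — endpoints in different components.
Oslo Sofia (6): add — endpoints in different components.
Cairo Riga (11): add — endpoints in different components.
Oslo Paris (14): add — endpoints in different components.
MST edge set: {Riga Sofia, Oslo Sofia, Cairo Riga, Oslo Paris}.
Of the listed edges, {Cairo Riga, Riga Sofia} are in the MST → 2.

2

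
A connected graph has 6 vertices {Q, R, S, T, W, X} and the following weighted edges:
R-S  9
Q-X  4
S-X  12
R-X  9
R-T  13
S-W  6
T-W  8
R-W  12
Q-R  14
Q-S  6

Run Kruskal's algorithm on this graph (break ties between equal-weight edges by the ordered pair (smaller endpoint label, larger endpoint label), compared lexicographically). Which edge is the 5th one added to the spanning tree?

R-S

Kruskal's algorithm — process edges by increasing weight (ties by edge label):
Q-X (4): add. Components now {Q,X} {S} {W} {T} {R}
Q-S (6): add. Components now {Q,S,X} {W} {T} {R}
S-W (6): add. Components now {Q,S,W,X} {T} {R}
T-W (8): add. Components now {Q,S,T,W,X} {R}
R-S (9): add. Components now {Q,R,S,T,W,X}
The 5th edge added is R-S.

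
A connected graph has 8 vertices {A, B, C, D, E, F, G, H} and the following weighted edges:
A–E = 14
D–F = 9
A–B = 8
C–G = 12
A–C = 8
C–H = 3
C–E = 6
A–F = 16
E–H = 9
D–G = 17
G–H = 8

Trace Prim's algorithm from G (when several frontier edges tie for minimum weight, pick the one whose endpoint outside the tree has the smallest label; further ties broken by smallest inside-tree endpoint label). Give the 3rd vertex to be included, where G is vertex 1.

C

Grow the tree from G using Prim:
Step 1: frontier [G–H 8, C–G 12, D–G 17] → take G–H (8); add H.
Step 2: frontier [C–G 12, D–G 17, C–H 3, E–H 9] → take C–H (3); add C.
Step 3: frontier [C–E 6, A–C 8, D–G 17, E–H 9] → take C–E (6); add E.
Step 4: frontier [A–C 8, A–E 14, D–G 17] → take A–C (8); add A.
Step 5: frontier [A–B 8, A–F 16, D–G 17] → take A–B (8); add B.
Step 6: frontier [A–F 16, D–G 17] → take A–F (16); add F.
Step 7: frontier [D–F 9, D–G 17] → take D–F (9); add D.
Vertex order: G, H, C, E, A, B, F, D. The 3rd vertex is C.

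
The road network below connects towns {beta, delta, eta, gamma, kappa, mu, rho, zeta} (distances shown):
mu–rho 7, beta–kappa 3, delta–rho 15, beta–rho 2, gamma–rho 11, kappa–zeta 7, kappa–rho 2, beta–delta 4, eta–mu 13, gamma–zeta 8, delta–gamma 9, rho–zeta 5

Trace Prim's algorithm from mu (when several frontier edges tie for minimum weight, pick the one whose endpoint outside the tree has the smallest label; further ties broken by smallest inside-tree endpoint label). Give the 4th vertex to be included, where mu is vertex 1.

kappa

Prim's algorithm from mu:
Step 1: cheapest edge leaving the tree is mu–rho (7); add rho.
Step 2: cheapest edge leaving the tree is beta–rho (2); add beta.
Step 3: cheapest edge leaving the tree is kappa–rho (2); add kappa.
Step 4: cheapest edge leaving the tree is beta–delta (4); add delta.
Step 5: cheapest edge leaving the tree is rho–zeta (5); add zeta.
Step 6: cheapest edge leaving the tree is gamma–zeta (8); add gamma.
Step 7: cheapest edge leaving the tree is eta–mu (13); add eta.
Vertex order: mu, rho, beta, kappa, delta, zeta, gamma, eta. The 4th vertex is kappa.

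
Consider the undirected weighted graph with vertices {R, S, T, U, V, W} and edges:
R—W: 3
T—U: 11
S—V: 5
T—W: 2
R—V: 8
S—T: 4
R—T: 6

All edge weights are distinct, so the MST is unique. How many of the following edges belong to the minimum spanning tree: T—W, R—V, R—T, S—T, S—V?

Kruskal: consider edges lightest-first.
T—W (2): add. Components now {T,W} {R} {S} {U} {V}
R—W (3): add. Components now {R,T,W} {S} {U} {V}
S—T (4): add. Components now {R,S,T,W} {U} {V}
S—V (5): add. Components now {R,S,T,V,W} {U}
R—T (6): skip — T and R already connected.
R—V (8): skip — R and V already connected.
T—U (11): add. Components now {R,S,T,U,V,W}
MST edge set: {T—W, R—W, S—T, S—V, T—U}.
Of the listed edges, {T—W, S—T, S—V} are in the MST → 3.

3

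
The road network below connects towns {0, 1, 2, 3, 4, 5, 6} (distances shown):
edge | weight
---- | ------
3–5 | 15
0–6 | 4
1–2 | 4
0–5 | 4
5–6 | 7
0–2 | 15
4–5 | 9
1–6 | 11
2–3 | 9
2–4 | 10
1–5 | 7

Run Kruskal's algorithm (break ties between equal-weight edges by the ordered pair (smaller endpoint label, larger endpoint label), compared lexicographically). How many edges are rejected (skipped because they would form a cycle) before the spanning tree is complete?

1

Kruskal's algorithm — process edges by increasing weight (ties by edge label):
0–5 (4): add — endpoints in different components.
0–6 (4): add — endpoints in different components.
1–2 (4): add — endpoints in different components.
1–5 (7): add — endpoints in different components.
5–6 (7): skip — 5 and 6 already connected.
2–3 (9): add — endpoints in different components.
4–5 (9): add — endpoints in different components.
Edges rejected before the tree was complete: 1.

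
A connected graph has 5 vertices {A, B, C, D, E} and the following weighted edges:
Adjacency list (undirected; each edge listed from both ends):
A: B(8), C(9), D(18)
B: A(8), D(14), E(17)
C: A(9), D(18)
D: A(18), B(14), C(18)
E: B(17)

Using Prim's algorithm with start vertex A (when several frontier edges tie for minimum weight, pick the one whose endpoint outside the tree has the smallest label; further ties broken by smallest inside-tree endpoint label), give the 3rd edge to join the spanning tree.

B-D

Prim's algorithm from A:
Step 1: frontier [A-B 8, A-C 9, A-D 18] → take A-B (8); add B.
Step 2: frontier [A-C 9, A-D 18, B-D 14, B-E 17] → take A-C (9); add C.
Step 3: frontier [A-D 18, B-D 14, B-E 17, C-D 18] → take B-D (14); add D.
Step 4: frontier [B-E 17] → take B-E (17); add E.
The 3rd edge added is B-D.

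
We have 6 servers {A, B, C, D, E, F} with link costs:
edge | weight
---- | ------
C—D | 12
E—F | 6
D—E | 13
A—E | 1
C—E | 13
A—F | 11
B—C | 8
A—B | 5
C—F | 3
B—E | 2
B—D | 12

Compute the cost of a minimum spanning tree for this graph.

Kruskal: consider edges lightest-first.
A—E (1): add. Components now {A,E} {B} {C} {D} {F}
B—E (2): add. Components now {A,B,E} {C} {D} {F}
C—F (3): add. Components now {A,B,E} {C,F} {D}
A—B (5): skip — A and B already connected.
E—F (6): add. Components now {A,B,C,E,F} {D}
B—C (8): skip — B and C already connected.
A—F (11): skip — A and F already connected.
B—D (12): add. Components now {A,B,C,D,E,F}
MST edges: A—E, B—E, C—F, E—F, B—D; total weight 1+2+3+6+12 = 24.

24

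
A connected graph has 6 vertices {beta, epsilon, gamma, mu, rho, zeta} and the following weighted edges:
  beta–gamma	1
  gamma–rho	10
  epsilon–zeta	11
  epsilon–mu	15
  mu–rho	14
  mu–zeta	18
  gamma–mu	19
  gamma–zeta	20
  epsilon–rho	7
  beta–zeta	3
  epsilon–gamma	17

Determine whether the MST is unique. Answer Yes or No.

Kruskal's algorithm — process edges by increasing weight (ties by edge label):
beta–gamma (1): add — endpoints in different components.
beta–zeta (3): add — endpoints in different components.
epsilon–rho (7): add — endpoints in different components.
gamma–rho (10): add — endpoints in different components.
epsilon–zeta (11): skip — epsilon and zeta already connected.
mu–rho (14): add — endpoints in different components.
Every non-tree edge has weight strictly greater than the heaviest edge on the tree path between its endpoints, so the MST is unique.

Yes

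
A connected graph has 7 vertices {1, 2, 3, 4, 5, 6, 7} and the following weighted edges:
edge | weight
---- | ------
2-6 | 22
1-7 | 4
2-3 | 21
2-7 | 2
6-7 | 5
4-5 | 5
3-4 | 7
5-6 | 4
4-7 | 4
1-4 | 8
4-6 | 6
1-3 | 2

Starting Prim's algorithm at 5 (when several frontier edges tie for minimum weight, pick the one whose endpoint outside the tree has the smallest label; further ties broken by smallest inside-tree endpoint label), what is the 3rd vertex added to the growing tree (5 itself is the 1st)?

Prim's algorithm from 5:
Step 1: cheapest edge leaving the tree is 5-6 (4); add 6.
Step 2: cheapest edge leaving the tree is 4-5 (5); add 4.
Step 3: cheapest edge leaving the tree is 4-7 (4); add 7.
Step 4: cheapest edge leaving the tree is 2-7 (2); add 2.
Step 5: cheapest edge leaving the tree is 1-7 (4); add 1.
Step 6: cheapest edge leaving the tree is 1-3 (2); add 3.
Vertex order: 5, 6, 4, 7, 2, 1, 3. The 3rd vertex is 4.

4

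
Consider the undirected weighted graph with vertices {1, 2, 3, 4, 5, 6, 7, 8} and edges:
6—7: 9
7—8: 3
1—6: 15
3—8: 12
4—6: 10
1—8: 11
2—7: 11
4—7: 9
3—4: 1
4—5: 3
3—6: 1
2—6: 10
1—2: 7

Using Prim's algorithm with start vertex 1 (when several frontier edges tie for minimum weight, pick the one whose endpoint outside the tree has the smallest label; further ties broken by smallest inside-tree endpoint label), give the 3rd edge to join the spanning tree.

3-6

Prim's algorithm from 1:
Step 1: cheapest edge leaving the tree is 1—2 (7); add 2.
Step 2: cheapest edge leaving the tree is 2—6 (10); add 6.
Step 3: cheapest edge leaving the tree is 3—6 (1); add 3.
Step 4: cheapest edge leaving the tree is 3—4 (1); add 4.
Step 5: cheapest edge leaving the tree is 4—5 (3); add 5.
Step 6: cheapest edge leaving the tree is 4—7 (9); add 7.
Step 7: cheapest edge leaving the tree is 7—8 (3); add 8.
The 3rd edge added is 3—6.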